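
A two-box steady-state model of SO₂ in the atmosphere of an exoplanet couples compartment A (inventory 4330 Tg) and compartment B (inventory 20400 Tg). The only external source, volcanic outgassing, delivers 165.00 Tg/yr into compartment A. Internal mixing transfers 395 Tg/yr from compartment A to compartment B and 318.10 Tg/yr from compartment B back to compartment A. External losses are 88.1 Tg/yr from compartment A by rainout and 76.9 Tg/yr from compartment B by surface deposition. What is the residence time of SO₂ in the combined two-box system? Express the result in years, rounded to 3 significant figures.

Treat the two boxes together as one reservoir: the mixing fluxes between them are internal recycling, so τ = ΣM / Σ(external losses).
M_total = 4330 + 20400 = 24730 Tg.
ΣF_external_out = 88.1 + 76.9 = 165.00 Tg/yr.
τ = M_total / ΣF_ext = 24730 / 165.00 = 149.9 yr.

150 yr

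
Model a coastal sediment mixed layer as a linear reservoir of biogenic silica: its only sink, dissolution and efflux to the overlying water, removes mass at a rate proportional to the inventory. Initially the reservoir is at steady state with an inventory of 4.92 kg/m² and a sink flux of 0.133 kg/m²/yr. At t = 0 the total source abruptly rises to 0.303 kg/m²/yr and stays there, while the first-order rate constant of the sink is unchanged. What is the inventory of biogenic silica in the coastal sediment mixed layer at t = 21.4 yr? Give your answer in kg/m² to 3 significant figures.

τ = M₀/F₀ = 4.92/0.133 = 36.99 yr; rate constant k = 1/τ.
New steady state M_∞ = F₁/k = F₁·τ = 0.303 × 36.99 = 11.209 kg/m².
M(t) = M_∞ + (M₀ − M_∞)·e^(−t/τ); t/τ = 21.4/36.99 = 0.5785, so e^(−t/τ) = 0.5607.
M(t) = 11.209 − 6.289 × 0.5607 = 7.6824 kg/m².

7.68 kg/m²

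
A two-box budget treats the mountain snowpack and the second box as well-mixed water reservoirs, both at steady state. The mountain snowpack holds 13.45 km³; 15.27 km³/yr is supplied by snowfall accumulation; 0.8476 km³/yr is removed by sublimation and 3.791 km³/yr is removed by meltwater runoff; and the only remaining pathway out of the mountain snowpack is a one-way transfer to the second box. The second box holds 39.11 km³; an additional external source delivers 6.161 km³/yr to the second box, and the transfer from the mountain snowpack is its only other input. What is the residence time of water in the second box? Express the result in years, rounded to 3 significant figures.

2.33 yr

Balance the mountain snowpack: ΣF_in = 15.270 km³/yr.
Transfer to the second box = ΣF_in − (0.8476 + 3.791) = 10.631 km³/yr.
Total input to the second box = 10.631 + 6.161 = 16.792 km³/yr; at steady state this equals its total output.
τ = M / F = 39.11 / 16.792 = 2.329 yr.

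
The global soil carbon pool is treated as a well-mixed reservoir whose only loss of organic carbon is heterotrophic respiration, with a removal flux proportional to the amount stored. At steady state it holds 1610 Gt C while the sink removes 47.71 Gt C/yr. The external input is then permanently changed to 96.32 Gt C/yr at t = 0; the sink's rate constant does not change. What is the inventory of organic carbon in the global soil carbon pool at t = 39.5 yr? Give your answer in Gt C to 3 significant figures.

2740 Gt C

τ = M₀/F₀ = 1610/47.71 = 33.75 yr; rate constant k = 1/τ.
New steady state M_∞ = F₁/k = F₁·τ = 96.32 × 33.75 = 3250.4 Gt C.
M(t) = M_∞ + (M₀ − M_∞)·e^(−t/τ); t/τ = 39.5/33.75 = 1.171, so e^(−t/τ) = 0.3102.
M(t) = 3250.4 − 1640 × 0.3102 = 2741.5 Gt C.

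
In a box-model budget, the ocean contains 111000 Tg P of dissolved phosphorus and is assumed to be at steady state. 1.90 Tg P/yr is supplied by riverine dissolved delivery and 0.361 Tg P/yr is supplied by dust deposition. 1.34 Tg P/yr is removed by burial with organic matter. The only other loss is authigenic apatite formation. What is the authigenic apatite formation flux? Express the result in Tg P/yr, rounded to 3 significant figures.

At steady state ΣF_in = ΣF_out.
ΣF_in = 1.90 + 0.361 = 2.2610 Tg P/yr.
Authigenic apatite formation flux = ΣF_in − (1.34) = 2.2610 − 1.340 = 0.9210 Tg P/yr.

0.921 Tg P/yr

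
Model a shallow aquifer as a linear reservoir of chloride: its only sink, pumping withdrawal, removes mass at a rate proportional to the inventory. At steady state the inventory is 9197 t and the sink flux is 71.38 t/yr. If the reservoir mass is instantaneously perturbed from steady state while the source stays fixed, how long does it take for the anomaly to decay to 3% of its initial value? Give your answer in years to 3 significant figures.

For a linear reservoir the anomaly decays as exp(−t/τ) with τ = M/F = 9197/71.38 = 128.8 yr.
exp(−t/τ) = 0.03 ⇒ t = −τ ln(0.03) = 128.8 × 3.507 = 451.8 yr.

452 yr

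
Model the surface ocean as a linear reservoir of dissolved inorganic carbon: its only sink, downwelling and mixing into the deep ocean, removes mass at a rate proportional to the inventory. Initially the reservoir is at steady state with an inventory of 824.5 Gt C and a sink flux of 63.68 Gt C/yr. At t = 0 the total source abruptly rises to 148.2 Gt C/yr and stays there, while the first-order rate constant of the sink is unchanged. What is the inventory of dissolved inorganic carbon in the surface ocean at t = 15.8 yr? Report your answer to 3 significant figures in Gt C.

τ = M₀/F₀ = 824.5/63.68 = 12.95 yr; rate constant k = 1/τ.
New steady state M_∞ = F₁/k = F₁·τ = 148.2 × 12.95 = 1918.8 Gt C.
M(t) = M_∞ + (M₀ − M_∞)·e^(−t/τ); t/τ = 15.8/12.95 = 1.220, so e^(−t/τ) = 0.2951.
M(t) = 1918.8 − 1094 × 0.2951 = 1595.8 Gt C.

1600 Gt C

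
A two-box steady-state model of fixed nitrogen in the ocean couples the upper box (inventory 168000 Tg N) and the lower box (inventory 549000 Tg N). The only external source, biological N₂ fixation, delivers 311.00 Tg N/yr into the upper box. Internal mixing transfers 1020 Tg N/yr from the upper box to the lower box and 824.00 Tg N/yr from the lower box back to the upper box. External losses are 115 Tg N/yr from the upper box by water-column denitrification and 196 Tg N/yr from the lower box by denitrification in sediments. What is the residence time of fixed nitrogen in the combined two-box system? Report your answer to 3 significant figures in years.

2310 yr

Residence time in the combined system uses the total inventory and the total *external* removal — internal exchanges between the two boxes cancel.
M_total = 168000 + 549000 = 717000 Tg N.
ΣF_external_out = 115 + 196 = 311.00 Tg N/yr.
τ = M_total / ΣF_ext = 717000 / 311.00 = 2305 yr.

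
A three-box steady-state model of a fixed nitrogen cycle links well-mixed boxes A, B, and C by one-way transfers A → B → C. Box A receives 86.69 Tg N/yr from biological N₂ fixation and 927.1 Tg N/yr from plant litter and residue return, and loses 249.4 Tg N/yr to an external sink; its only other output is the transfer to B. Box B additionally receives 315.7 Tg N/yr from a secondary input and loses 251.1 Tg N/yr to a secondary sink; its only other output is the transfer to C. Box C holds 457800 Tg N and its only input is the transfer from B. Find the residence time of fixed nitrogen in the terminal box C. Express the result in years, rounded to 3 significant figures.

552 yr

Box A: F(A→B) = (86.69 + 927.1) − 249.4 = 764.39 Tg N/yr.
Box B: F(B→C) = (764.39 + 315.7) − 251.1 = 828.99 Tg N/yr.
Box C throughput = its input = 828.99 Tg N/yr; τ = 457800 / 828.99 = 552.2 yr.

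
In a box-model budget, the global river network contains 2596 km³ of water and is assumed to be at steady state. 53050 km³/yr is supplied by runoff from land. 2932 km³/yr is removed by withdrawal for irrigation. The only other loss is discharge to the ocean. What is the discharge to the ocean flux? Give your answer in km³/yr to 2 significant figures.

At steady state ΣF_in = ΣF_out.
ΣF_in = 53050 km³/yr.
Discharge to the ocean flux = ΣF_in − (2932) = 53050 − 2932 = 50120 km³/yr.

50000 km³/yr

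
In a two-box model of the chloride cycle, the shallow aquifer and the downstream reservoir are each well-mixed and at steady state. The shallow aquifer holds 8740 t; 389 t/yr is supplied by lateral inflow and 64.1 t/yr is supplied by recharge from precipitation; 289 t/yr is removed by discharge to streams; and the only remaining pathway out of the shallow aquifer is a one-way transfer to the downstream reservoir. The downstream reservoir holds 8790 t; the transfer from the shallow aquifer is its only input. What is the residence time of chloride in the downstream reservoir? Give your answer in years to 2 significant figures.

Balance the shallow aquifer: ΣF_in = 389 + 64.1 = 453.10 t/yr.
Transfer to the downstream reservoir = ΣF_in − (289) = 164.10 t/yr.
At steady state the output of the downstream reservoir equals its input, 164.10 t/yr.
τ = M / F = 8790 / 164.10 = 53.56 yr.

54 yr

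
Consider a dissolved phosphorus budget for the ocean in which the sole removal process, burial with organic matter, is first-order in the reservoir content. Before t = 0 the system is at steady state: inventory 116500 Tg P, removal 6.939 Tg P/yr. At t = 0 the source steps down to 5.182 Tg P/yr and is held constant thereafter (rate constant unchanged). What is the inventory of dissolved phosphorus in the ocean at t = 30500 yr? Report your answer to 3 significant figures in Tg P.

91800 Tg P

The sink rate constant is k = F₀/M₀ = 6.939/116500 = 5.956×10^-5 yr⁻¹.
Solving dM/dt = F₁ − kM with M(0) = M₀ gives M(t) = F₁/k + (M₀ − F₁/k)·e^(−kt).
F₁/k = 5.182/5.956×10^-5 = 87001 Tg P; kt = 5.956×10^-5 × 30500 = 1.817, e^(−kt) = 0.1626.
M(30500) = 87001 + (116500 − 87001) × 0.1626 = 87001 + 4796 = 91797 Tg P.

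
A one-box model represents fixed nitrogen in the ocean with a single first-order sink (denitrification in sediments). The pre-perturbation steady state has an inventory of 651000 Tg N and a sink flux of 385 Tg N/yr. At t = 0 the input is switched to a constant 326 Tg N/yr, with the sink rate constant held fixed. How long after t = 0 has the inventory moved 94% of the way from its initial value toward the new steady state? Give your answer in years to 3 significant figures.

4760 yr

τ = M₀/F₀ = 651000/385 = 1691 yr.
The remaining gap fraction is e^(−t/τ); 94% covered ⇒ e^(−t/τ) = 0.0600.
t = −τ ln(0.0600) = 1691 × 2.813 = 4757 yr.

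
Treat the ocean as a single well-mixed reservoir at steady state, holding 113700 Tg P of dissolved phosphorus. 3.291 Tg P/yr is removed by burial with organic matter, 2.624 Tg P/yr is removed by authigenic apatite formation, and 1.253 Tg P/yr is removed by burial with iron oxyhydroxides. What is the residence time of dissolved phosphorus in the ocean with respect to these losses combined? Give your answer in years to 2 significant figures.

16000 yr

Total removal = 3.291 + 2.624 + 1.253 = 7.1680 Tg P/yr.
τ = M / ΣF_out = 113700 / 7.1680 = 15860 yr.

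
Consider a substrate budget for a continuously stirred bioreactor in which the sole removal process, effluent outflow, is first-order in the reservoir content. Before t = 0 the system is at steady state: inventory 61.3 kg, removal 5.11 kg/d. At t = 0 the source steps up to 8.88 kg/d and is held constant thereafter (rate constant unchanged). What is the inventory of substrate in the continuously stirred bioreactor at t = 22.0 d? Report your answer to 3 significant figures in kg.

Residence time τ = M₀/F₀ = 12.00 d. The eventual steady state is M_∞ = M₀·(F₁/F₀) = 61.3 × 8.88/5.11 = 106.53 kg.
The anomaly ΔM(t) = M(t) − M_∞ decays as ΔM₀·e^(−t/τ) with ΔM₀ = 61.3 − 106.53 = −45.23 kg.
At t = 22.0 d, e^(−t/τ) = e^(−1.834) = 0.1598, so ΔM = −7.226 kg and M = 106.53 − 7.226 = 99.299 kg.

99.3 kg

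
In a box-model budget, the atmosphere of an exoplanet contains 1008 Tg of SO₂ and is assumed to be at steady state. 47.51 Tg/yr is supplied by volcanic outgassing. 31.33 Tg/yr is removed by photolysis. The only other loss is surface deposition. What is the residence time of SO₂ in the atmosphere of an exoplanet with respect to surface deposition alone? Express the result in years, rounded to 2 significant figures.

At steady state ΣF_in = ΣF_out.
ΣF_in = 47.510 Tg/yr.
Surface deposition flux = ΣF_in − (31.33) = 47.510 − 31.33 = 16.18 Tg/yr.
τ = M / F = 1008 / 16.18 = 62.30 yr.

62 yr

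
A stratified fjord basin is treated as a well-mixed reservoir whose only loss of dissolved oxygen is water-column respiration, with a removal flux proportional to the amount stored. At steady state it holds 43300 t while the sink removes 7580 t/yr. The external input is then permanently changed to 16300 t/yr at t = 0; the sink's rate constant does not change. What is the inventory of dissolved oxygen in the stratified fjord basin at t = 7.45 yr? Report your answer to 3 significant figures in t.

79600 t

Residence time τ = M₀/F₀ = 5.712 yr. The eventual steady state is M_∞ = M₀·(F₁/F₀) = 43300 × 16300/7580 = 93112 t.
The anomaly ΔM(t) = M(t) − M_∞ decays as ΔM₀·e^(−t/τ) with ΔM₀ = 43300 − 93112 = −49810 t.
At t = 7.45 yr, e^(−t/τ) = e^(−1.304) = 0.2714, so ΔM = −13520 t and M = 93112 − 13520 = 79593 t.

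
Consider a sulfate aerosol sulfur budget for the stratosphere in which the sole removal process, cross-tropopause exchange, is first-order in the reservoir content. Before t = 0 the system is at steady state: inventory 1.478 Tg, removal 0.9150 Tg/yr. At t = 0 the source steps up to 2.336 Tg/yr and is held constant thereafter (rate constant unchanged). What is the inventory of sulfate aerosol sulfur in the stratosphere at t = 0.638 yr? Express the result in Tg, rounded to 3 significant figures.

2.23 Tg

The sink rate constant is k = F₀/M₀ = 0.9150/1.478 = 0.6191 yr⁻¹.
Solving dM/dt = F₁ − kM with M(0) = M₀ gives M(t) = F₁/k + (M₀ − F₁/k)·e^(−kt).
F₁/k = 2.336/0.6191 = 3.7733 Tg; kt = 0.6191 × 0.638 = 0.3950, e^(−kt) = 0.6737.
M(0.638) = 3.7733 + (1.478 − 3.7733) × 0.6737 = 3.7733 − 1.546 = 2.2270 Tg.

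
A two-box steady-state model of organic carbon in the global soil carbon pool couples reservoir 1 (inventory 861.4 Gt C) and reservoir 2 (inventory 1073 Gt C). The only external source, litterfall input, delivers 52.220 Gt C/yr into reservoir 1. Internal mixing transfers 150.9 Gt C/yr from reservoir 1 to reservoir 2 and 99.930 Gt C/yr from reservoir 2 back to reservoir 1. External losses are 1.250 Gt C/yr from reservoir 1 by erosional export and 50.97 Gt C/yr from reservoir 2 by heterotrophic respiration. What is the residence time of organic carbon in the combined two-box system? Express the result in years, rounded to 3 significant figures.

Residence time in the combined system uses the total inventory and the total *external* removal — internal exchanges between the two boxes cancel.
M_total = 861.4 + 1073 = 1934.4 Gt C.
ΣF_external_out = 1.250 + 50.97 = 52.220 Gt C/yr.
τ = M_total / ΣF_ext = 1934.4 / 52.220 = 37.04 yr.

37.0 yr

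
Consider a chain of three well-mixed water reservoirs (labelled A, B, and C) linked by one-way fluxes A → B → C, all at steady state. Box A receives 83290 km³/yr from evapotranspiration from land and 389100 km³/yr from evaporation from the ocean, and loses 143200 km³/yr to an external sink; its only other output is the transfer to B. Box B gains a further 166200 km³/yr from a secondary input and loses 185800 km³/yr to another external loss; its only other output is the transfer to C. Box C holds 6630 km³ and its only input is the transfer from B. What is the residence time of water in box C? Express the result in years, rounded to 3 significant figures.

0.0214 yr

Box A: F(A→B) = (83290 + 389100) − 143200 = 329190 km³/yr.
Box B: F(B→C) = (329190 + 166200) − 185800 = 309590 km³/yr.
Box C throughput = its input = 309590 km³/yr; τ = 6630 / 309590 = 0.02142 yr.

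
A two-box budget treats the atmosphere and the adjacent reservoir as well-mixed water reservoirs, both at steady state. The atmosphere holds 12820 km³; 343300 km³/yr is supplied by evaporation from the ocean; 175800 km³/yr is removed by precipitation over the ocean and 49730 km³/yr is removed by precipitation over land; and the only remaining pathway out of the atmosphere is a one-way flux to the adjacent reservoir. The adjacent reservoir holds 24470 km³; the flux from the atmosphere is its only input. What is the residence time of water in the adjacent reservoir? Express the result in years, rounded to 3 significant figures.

Balance the atmosphere: ΣF_in = 343300 km³/yr.
Flux to the adjacent reservoir = ΣF_in − (175800 + 49730) = 117770 km³/yr.
At steady state the output of the adjacent reservoir equals its input, 117770 km³/yr.
τ = M / F = 24470 / 117770 = 0.2078 yr.

0.208 yr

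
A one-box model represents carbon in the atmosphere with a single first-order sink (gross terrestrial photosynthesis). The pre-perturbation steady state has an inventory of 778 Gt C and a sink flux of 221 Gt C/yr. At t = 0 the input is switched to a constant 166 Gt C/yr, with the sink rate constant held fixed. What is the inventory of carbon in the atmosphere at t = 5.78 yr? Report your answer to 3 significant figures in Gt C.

622 Gt C

Residence time τ = M₀/F₀ = 3.520 yr. The eventual steady state is M_∞ = M₀·(F₁/F₀) = 778 × 166/221 = 584.38 Gt C.
The anomaly ΔM(t) = M(t) − M_∞ decays as ΔM₀·e^(−t/τ) with ΔM₀ = 778 − 584.38 = 193.6 Gt C.
At t = 5.78 yr, e^(−t/τ) = e^(−1.642) = 0.1936, so ΔM = 37.49 Gt C and M = 584.38 + 37.49 = 621.87 Gt C.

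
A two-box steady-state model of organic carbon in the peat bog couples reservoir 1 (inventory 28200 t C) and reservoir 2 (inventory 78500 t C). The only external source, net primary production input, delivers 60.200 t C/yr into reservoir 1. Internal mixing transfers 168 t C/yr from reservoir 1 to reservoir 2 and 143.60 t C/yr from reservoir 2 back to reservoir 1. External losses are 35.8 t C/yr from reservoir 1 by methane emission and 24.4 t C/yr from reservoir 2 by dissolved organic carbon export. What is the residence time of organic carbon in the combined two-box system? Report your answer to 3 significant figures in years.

For the system as a whole, the A↔B exchange is internal and contributes nothing to the throughput; only the external sinks remove mass.
M_total = 28200 + 78500 = 106700 t C.
ΣF_external_out = 35.8 + 24.4 = 60.200 t C/yr.
τ = M_total / ΣF_ext = 106700 / 60.200 = 1772 yr.

1770 yr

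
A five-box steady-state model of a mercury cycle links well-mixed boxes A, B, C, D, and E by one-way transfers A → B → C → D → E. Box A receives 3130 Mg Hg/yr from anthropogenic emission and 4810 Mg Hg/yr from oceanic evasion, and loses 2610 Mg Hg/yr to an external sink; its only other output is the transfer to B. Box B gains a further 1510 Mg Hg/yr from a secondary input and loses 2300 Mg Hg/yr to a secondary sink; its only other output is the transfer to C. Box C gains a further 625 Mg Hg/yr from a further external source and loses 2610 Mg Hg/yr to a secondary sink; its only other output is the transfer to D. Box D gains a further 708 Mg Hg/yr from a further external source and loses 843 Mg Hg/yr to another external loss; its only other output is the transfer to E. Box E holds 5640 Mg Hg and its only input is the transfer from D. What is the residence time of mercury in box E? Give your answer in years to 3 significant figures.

Box A: F(A→B) = (3130 + 4810) − 2610 = 5330.0 Mg Hg/yr.
Box B: F(B→C) = (5330.0 + 1510) − 2300 = 4540.0 Mg Hg/yr.
Box C: F(C→D) = (4540.0 + 625) − 2610 = 2555.0 Mg Hg/yr.
Box D: F(D→E) = (2555.0 + 708) − 843 = 2420.0 Mg Hg/yr.
Box E throughput = its input = 2420.0 Mg Hg/yr; τ = 5640 / 2420.0 = 2.331 yr.

2.33 yr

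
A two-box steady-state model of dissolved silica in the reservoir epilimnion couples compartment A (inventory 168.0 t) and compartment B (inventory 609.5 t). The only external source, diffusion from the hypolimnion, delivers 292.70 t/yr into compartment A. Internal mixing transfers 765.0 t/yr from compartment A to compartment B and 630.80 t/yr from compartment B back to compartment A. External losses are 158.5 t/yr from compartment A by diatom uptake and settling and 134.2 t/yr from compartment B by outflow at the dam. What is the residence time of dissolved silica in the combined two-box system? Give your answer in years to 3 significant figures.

Treat the two boxes together as one reservoir: the mixing fluxes between them are internal recycling, so τ = ΣM / Σ(external losses).
M_total = 168.0 + 609.5 = 777.50 t.
ΣF_external_out = 158.5 + 134.2 = 292.70 t/yr.
τ = M_total / ΣF_ext = 777.50 / 292.70 = 2.656 yr.

2.66 yr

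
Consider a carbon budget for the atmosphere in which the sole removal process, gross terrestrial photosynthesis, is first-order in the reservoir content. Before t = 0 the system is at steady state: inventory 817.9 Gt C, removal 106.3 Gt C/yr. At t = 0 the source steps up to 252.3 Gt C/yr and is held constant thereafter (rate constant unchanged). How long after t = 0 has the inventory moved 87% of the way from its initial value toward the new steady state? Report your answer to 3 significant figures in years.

15.7 yr

τ = M₀/F₀ = 817.9/106.3 = 7.694 yr.
The remaining gap fraction is e^(−t/τ); 87% covered ⇒ e^(−t/τ) = 0.130.
t = −τ ln(0.130) = 7.694 × 2.040 = 15.70 yr.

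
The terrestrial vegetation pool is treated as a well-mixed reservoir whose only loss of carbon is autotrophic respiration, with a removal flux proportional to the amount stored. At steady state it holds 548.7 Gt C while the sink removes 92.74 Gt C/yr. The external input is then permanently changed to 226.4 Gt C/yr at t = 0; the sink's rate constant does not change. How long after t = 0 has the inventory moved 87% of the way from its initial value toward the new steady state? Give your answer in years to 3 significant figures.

τ = M₀/F₀ = 548.7/92.74 = 5.917 yr.
The remaining gap fraction is e^(−t/τ); 87% covered ⇒ e^(−t/τ) = 0.130.
t = −τ ln(0.130) = 5.917 × 2.040 = 12.07 yr.

12.1 yr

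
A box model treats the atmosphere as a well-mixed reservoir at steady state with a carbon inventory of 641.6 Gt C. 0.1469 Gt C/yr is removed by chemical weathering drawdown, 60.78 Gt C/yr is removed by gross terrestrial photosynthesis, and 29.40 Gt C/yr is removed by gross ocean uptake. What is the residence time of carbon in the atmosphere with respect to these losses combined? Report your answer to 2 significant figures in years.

Total removal = 0.1469 + 60.78 + 29.40 = 90.327 Gt C/yr.
τ = M / ΣF_out = 641.6 / 90.327 = 7.103 yr.

7.1 yr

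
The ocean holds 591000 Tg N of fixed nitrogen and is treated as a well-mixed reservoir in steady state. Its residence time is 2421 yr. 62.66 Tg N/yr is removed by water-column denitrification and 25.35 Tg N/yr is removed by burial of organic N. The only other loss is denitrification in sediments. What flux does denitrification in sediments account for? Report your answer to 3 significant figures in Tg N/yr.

Total removal F = M/τ = 591000 / 2421 = 244.1 Tg N/yr.
Denitrification in sediments = F − (62.66 + 25.35) = 244.1 − 88.01 = 156.1 Tg N/yr.

156 Tg N/yr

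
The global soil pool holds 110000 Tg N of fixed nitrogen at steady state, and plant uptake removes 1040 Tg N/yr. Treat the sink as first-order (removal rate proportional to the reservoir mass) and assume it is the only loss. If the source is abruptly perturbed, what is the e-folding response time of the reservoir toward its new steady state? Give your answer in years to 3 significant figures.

106 yr

For a linear reservoir the response time equals the residence time τ = M/F.
τ = 110000 / 1040 = 105.8 yr.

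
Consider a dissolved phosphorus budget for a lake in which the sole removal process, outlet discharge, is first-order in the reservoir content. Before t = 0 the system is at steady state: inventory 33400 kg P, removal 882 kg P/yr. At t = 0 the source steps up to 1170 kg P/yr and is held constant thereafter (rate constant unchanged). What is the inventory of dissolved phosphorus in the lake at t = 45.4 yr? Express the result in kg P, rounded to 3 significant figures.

41000 kg P

The sink rate constant is k = F₀/M₀ = 882/33400 = 0.02641 yr⁻¹.
Solving dM/dt = F₁ − kM with M(0) = M₀ gives M(t) = F₁/k + (M₀ − F₁/k)·e^(−kt).
F₁/k = 1170/0.02641 = 44306 kg P; kt = 0.02641 × 45.4 = 1.199, e^(−kt) = 0.3015.
M(45.4) = 44306 + (33400 − 44306) × 0.3015 = 44306 − 3289 = 41018 kg P.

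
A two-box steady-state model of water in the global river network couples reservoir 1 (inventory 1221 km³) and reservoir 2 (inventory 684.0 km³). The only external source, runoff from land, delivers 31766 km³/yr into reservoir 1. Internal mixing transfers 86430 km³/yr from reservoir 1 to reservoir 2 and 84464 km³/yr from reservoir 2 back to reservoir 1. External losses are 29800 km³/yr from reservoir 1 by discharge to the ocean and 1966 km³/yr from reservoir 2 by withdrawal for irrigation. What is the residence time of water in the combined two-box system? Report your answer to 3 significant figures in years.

For the system as a whole, the A↔B exchange is internal and contributes nothing to the throughput; only the external sinks remove mass.
M_total = 1221 + 684.0 = 1905.0 km³.
ΣF_external_out = 29800 + 1966 = 31766 km³/yr.
τ = M_total / ΣF_ext = 1905.0 / 31766 = 0.05997 yr.

0.0600 yr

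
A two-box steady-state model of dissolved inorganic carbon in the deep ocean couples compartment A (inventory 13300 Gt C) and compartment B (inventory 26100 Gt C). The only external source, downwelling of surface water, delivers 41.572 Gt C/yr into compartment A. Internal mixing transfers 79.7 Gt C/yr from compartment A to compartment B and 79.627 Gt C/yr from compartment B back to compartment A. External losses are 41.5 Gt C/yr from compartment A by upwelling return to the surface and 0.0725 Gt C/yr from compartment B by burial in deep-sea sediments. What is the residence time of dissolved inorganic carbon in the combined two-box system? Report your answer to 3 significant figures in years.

Residence time in the combined system uses the total inventory and the total *external* removal — internal exchanges between the two boxes cancel.
M_total = 13300 + 26100 = 39400 Gt C.
ΣF_external_out = 41.5 + 0.0725 = 41.572 Gt C/yr.
τ = M_total / ΣF_ext = 39400 / 41.572 = 947.7 yr.

948 yr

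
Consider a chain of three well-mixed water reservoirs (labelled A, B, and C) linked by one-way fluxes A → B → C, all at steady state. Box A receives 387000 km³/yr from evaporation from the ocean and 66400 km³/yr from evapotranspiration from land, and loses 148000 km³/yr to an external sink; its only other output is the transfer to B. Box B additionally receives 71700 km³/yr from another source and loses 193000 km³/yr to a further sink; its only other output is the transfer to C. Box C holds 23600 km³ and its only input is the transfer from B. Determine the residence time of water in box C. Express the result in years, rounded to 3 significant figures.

Box A: F(A→B) = (387000 + 66400) − 148000 = 305400 km³/yr.
Box B: F(B→C) = (305400 + 71700) − 193000 = 184100 km³/yr.
Box C throughput = its input = 184100 km³/yr; τ = 23600 / 184100 = 0.1282 yr.

0.128 yr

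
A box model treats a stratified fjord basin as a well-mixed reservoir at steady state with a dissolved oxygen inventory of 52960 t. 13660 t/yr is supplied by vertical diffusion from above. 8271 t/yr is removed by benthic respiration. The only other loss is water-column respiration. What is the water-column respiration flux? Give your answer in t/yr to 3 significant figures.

5390 t/yr

At steady state ΣF_in = ΣF_out.
ΣF_in = 13660 t/yr.
Water-column respiration flux = ΣF_in − (8271) = 13660 − 8271 = 5389 t/yr.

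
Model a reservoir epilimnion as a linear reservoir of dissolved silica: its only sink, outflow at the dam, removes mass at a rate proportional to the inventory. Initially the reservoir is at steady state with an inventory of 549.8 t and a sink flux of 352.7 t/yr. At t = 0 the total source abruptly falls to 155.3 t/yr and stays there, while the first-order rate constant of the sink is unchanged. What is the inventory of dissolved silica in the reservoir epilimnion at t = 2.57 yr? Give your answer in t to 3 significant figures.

301 t

Residence time τ = M₀/F₀ = 1.559 yr. The eventual steady state is M_∞ = M₀·(F₁/F₀) = 549.8 × 155.3/352.7 = 242.09 t.
The anomaly ΔM(t) = M(t) − M_∞ decays as ΔM₀·e^(−t/τ) with ΔM₀ = 549.8 − 242.09 = 307.7 t.
At t = 2.57 yr, e^(−t/τ) = e^(−1.649) = 0.1923, so ΔM = 59.17 t and M = 242.09 + 59.17 = 301.26 t.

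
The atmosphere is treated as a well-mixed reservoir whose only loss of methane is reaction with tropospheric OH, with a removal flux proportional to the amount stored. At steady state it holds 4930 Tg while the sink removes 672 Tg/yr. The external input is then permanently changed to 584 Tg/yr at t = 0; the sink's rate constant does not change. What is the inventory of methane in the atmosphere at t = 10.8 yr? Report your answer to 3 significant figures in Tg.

τ = M₀/F₀ = 4930/672 = 7.336 yr; rate constant k = 1/τ.
New steady state M_∞ = F₁/k = F₁·τ = 584 × 7.336 = 4284.4 Tg.
M(t) = M_∞ + (M₀ − M_∞)·e^(−t/τ); t/τ = 10.8/7.336 = 1.472, so e^(−t/τ) = 0.2294.
M(t) = 4284.4 + 645.6 × 0.2294 = 4432.5 Tg.

4430 Tg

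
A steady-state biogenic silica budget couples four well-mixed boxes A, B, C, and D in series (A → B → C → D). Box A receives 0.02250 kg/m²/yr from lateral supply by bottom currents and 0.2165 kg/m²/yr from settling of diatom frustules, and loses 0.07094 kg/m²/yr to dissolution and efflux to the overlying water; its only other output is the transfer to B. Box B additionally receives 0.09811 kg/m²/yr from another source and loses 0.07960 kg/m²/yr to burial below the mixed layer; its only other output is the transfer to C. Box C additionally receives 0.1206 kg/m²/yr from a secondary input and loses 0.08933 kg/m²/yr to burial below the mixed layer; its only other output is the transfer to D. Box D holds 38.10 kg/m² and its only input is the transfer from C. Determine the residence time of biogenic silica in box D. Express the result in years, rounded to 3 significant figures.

Box A: F(A→B) = (0.02250 + 0.2165) − 0.07094 = 0.16806 kg/m²/yr.
Box B: F(B→C) = (0.16806 + 0.09811) − 0.07960 = 0.18657 kg/m²/yr.
Box C: F(C→D) = (0.18657 + 0.1206) − 0.08933 = 0.21784 kg/m²/yr.
Box D throughput = its input = 0.21784 kg/m²/yr; τ = 38.10 / 0.21784 = 174.9 yr.

175 yr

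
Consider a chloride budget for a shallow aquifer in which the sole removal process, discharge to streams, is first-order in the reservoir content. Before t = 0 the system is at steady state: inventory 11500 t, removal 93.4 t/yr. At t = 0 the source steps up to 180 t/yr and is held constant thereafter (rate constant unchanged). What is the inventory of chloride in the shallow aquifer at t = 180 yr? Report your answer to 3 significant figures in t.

τ = M₀/F₀ = 11500/93.4 = 123.1 yr; rate constant k = 1/τ.
New steady state M_∞ = F₁/k = F₁·τ = 180 × 123.1 = 22163 t.
M(t) = M_∞ + (M₀ − M_∞)·e^(−t/τ); t/τ = 180/123.1 = 1.462, so e^(−t/τ) = 0.2318.
M(t) = 22163 − 10660 × 0.2318 = 19691 t.

19700 t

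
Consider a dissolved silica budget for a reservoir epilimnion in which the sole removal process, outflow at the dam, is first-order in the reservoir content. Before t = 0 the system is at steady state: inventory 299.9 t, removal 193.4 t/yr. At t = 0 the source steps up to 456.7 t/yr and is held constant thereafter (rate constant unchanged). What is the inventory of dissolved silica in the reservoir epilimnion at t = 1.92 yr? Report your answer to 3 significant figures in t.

τ = M₀/F₀ = 299.9/193.4 = 1.551 yr; rate constant k = 1/τ.
New steady state M_∞ = F₁/k = F₁·τ = 456.7 × 1.551 = 708.19 t.
M(t) = M_∞ + (M₀ − M_∞)·e^(−t/τ); t/τ = 1.92/1.551 = 1.238, so e^(−t/τ) = 0.2899.
M(t) = 708.19 − 408.3 × 0.2899 = 589.82 t.

590 t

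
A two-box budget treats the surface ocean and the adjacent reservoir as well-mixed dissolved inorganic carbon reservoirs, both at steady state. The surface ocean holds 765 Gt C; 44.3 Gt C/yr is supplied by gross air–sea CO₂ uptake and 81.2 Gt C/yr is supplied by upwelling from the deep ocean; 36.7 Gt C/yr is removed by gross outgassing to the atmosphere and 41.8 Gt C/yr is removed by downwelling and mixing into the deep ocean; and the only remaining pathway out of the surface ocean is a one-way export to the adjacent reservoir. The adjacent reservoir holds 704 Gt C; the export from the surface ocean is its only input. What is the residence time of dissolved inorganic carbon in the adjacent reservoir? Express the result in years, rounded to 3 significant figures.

15.0 yr

Balance the surface ocean: ΣF_in = 44.3 + 81.2 = 125.50 Gt C/yr.
Export to the adjacent reservoir = ΣF_in − (36.7 + 41.8) = 47.000 Gt C/yr.
At steady state the output of the adjacent reservoir equals its input, 47.000 Gt C/yr.
τ = M / F = 704 / 47.000 = 14.98 yr.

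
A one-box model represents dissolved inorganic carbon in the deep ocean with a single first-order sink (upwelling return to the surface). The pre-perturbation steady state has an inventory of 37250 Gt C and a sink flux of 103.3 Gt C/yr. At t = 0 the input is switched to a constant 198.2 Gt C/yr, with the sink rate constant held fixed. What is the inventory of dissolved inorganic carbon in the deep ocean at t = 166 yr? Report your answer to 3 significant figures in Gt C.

49900 Gt C

Residence time τ = M₀/F₀ = 360.6 yr. The eventual steady state is M_∞ = M₀·(F₁/F₀) = 37250 × 198.2/103.3 = 71471 Gt C.
The anomaly ΔM(t) = M(t) − M_∞ decays as ΔM₀·e^(−t/τ) with ΔM₀ = 37250 − 71471 = −34220 Gt C.
At t = 166 yr, e^(−t/τ) = e^(−0.4603) = 0.6311, so ΔM = −21600 Gt C and M = 71471 − 21600 = 49875 Gt C.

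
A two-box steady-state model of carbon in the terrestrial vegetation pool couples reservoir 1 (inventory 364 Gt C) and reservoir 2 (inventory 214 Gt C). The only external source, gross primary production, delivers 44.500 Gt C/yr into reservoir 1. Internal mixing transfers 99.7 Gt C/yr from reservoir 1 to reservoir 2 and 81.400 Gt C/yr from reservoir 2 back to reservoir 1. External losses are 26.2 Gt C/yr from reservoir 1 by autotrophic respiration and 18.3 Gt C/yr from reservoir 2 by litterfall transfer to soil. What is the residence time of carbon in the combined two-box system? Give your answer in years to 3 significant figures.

For the system as a whole, the A↔B exchange is internal and contributes nothing to the throughput; only the external sinks remove mass.
M_total = 364 + 214 = 578.00 Gt C.
ΣF_external_out = 26.2 + 18.3 = 44.500 Gt C/yr.
τ = M_total / ΣF_ext = 578.00 / 44.500 = 12.99 yr.

13.0 yr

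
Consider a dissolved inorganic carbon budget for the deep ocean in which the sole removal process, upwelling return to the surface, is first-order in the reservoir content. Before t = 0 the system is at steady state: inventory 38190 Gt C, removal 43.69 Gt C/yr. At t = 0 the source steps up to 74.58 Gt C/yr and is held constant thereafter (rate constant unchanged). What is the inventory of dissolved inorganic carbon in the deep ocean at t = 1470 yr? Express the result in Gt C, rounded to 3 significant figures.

60200 Gt C

Residence time τ = M₀/F₀ = 874.1 yr. The eventual steady state is M_∞ = M₀·(F₁/F₀) = 38190 × 74.58/43.69 = 65191 Gt C.
The anomaly ΔM(t) = M(t) − M_∞ decays as ΔM₀·e^(−t/τ) with ΔM₀ = 38190 − 65191 = −27000 Gt C.
At t = 1470 yr, e^(−t/τ) = e^(−1.682) = 0.1861, so ΔM = −5024 Gt C and M = 65191 − 5024 = 60168 Gt C.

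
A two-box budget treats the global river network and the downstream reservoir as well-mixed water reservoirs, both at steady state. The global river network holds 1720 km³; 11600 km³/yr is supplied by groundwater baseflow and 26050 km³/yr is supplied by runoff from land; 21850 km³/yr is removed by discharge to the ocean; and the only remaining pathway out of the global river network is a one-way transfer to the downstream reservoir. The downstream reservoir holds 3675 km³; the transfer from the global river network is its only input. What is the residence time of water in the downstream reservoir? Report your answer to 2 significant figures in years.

0.23 yr

Balance the global river network: ΣF_in = 11600 + 26050 = 37650 km³/yr.
Transfer to the downstream reservoir = ΣF_in − (21850) = 15800 km³/yr.
At steady state the output of the downstream reservoir equals its input, 15800 km³/yr.
τ = M / F = 3675 / 15800 = 0.2326 yr.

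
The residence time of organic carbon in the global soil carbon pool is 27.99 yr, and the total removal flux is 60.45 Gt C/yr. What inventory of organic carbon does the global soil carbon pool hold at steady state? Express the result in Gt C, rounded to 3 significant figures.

1690 Gt C

τ = M/F ⇒ M = τ × F = 27.99 × 60.45 = 1692 Gt C.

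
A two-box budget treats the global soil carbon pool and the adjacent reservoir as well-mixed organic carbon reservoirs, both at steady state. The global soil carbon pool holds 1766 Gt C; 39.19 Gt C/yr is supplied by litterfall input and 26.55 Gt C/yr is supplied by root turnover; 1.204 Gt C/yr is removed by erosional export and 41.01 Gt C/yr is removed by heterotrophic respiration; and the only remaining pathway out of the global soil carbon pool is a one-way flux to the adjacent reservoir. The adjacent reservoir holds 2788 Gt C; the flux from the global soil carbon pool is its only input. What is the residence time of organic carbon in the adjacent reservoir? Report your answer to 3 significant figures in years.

119 yr

Balance the global soil carbon pool: ΣF_in = 39.19 + 26.55 = 65.740 Gt C/yr.
Flux to the adjacent reservoir = ΣF_in − (1.204 + 41.01) = 23.526 Gt C/yr.
At steady state the output of the adjacent reservoir equals its input, 23.526 Gt C/yr.
τ = M / F = 2788 / 23.526 = 118.5 yr.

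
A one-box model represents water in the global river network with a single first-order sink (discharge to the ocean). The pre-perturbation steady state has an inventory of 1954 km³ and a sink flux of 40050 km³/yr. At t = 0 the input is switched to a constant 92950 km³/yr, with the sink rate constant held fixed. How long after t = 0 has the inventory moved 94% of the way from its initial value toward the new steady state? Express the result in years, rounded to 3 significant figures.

τ = M₀/F₀ = 1954/40050 = 0.04879 yr.
The remaining gap fraction is e^(−t/τ); 94% covered ⇒ e^(−t/τ) = 0.0600.
t = −τ ln(0.0600) = 0.04879 × 2.813 = 0.1373 yr.

0.137 yr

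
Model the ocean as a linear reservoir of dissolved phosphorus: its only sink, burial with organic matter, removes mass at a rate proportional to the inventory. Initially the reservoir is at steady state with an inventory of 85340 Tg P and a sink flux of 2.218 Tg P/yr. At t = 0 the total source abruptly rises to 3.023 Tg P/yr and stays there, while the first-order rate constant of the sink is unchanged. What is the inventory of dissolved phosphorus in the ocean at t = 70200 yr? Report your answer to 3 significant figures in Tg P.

111000 Tg P

τ = M₀/F₀ = 85340/2.218 = 38480 yr; rate constant k = 1/τ.
New steady state M_∞ = F₁/k = F₁·τ = 3.023 × 38480 = 116310 Tg P.
M(t) = M_∞ + (M₀ − M_∞)·e^(−t/τ); t/τ = 70200/38480 = 1.825, so e^(−t/τ) = 0.1613.
M(t) = 116310 − 30970 × 0.1613 = 111320 Tg P.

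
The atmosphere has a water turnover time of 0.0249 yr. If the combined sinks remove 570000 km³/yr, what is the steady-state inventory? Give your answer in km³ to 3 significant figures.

14200 km³

τ = M/F ⇒ M = τ × F = 0.0249 × 570000 = 14190 km³.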